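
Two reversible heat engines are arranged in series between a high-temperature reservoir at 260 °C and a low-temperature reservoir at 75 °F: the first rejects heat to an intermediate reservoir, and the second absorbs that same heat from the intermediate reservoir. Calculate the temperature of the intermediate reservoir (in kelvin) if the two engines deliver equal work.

T_m ≈ 415.1 K

T_H = 260 °C → 260 + 273.15 = 533.15 K.
T_C = 75 °F → (75 − 32) × 5/9 = 23.89 °C = 297.04 K.
For reversible stages Q_m = Q_H·(T_m/T_H). Setting W₁ = Q_H(1 − T_m/T_H) equal to W₂ = Q_m(1 − T_C/T_m) = Q_H·(T_m − T_C)/T_H gives T_H − T_m = T_m − T_C, so T_m = (T_H + T_C)/2 = (533.15 + 297.04)/2 = 415.1 K.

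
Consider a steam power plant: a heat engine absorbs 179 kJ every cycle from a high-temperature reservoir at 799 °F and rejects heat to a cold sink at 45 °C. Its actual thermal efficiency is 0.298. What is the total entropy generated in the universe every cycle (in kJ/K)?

T_H = 799 °F → (799 − 32) × 5/9 = 426.11 °C = 699.26 K.
T_C = 45 °C → 45 + 273.15 = 318.15 K.
W = η·Q_H = 0.298 × 179 = 53.34 kJ, so Q_C = Q_H − W = 125.7 kJ.
Reservoir entropy changes: ΔS_H = −Q_H/T_H = −179/699.26 = -0.2560 kJ/K and ΔS_C = +Q_C/T_C = 125.7/318.15 = 0.3950 kJ/K.
ΔS_univ = −Q_H/T_H + Q_C/T_C = 0.1390 kJ/K (> 0, since η = 0.298 < η_Carnot = 0.545).

ΔS_univ ≈ 0.1390 kJ/K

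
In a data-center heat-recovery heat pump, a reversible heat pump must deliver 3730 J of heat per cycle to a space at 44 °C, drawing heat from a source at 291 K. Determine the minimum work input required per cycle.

W_in ≈ 307.6 J

T_H = 44 °C → 44 + 273.15 = 317.15 K.
The Carnot heat-pump COP is COP_HP = T_H/(T_H − T_C) = 317.15/26.15 = 12.1281.
W = Q_H/COP_HP = 3730/12.1281 = 307.6 J.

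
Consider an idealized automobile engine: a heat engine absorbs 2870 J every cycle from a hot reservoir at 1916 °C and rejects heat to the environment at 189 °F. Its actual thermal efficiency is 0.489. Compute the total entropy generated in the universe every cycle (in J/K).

ΔS_univ ≈ 2.76 J/K

T_H = 1916 °C → 1916 + 273.15 = 2189.15 K.
T_C = 189 °F → (189 − 32) × 5/9 = 87.22 °C = 360.37 K.
W = η·Q_H = 0.489 × 2870 = 1403 J, so Q_C = Q_H − W = 1467 J.
Entropy balance on the reservoirs: −Q_H/T_H = -1.311 J/K, +Q_C/T_C = 4.070 J/K.
ΔS_univ = −Q_H/T_H + Q_C/T_C = 2.76 J/K (> 0, since η = 0.489 < η_Carnot = 0.835).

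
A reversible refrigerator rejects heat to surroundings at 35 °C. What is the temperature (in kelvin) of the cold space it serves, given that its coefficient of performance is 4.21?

T_C ≈ 249 K

T_H = 35 °C → 35 + 273.15 = 308.15 K.
COP_R = T_C/(T_H − T_C) ⇒ T_C = T_H·COP_R/(1 + COP_R) = 308.15 × 4.21/(1 + 4.21) = 249 K.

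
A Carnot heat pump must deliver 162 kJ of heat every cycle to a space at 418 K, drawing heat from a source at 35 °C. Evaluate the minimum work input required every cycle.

T_C = 35 °C → 35 + 273.15 = 308.15 K.
COP_HP = T_H/(T_H − T_C) = 418.00/109.85 = 3.8052.
W = Q_H/COP_HP = 162/3.8052 = 42.57 kJ.

W_in ≈ 42.57 kJ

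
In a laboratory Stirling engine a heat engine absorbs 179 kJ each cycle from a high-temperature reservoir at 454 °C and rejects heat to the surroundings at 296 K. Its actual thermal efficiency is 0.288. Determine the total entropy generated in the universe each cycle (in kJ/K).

T_H = 454 °C → 454 + 273.15 = 727.15 K.
W = η·Q_H = 0.288 × 179 = 51.55 kJ, so Q_C = Q_H − W = 127.4 kJ.
Entropy balance on the reservoirs: −Q_H/T_H = -0.2462 kJ/K, +Q_C/T_C = 0.4306 kJ/K.
ΔS_univ = −Q_H/T_H + Q_C/T_C = 0.184 kJ/K (> 0, since η = 0.288 < η_Carnot = 0.593).

ΔS_univ ≈ 0.184 kJ/K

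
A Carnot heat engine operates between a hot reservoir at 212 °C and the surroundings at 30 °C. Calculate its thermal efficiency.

η ≈ 0.3751

T_H = 212 °C → 212 + 273.15 = 485.15 K.
T_C = 30 °C → 30 + 273.15 = 303.15 K.
The Carnot efficiency is η = 1 − T_C/T_H = 1 − 303.15/485.15 = 0.3751.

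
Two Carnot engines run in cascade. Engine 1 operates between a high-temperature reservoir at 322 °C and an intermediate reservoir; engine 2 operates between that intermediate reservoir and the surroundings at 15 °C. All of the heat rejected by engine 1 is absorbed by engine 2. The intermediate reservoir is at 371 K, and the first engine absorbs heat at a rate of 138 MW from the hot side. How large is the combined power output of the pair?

Ẇ_total ≈ 71.2 MW

T_H = 322 °C → 322 + 273.15 = 595.15 K.
T_C = 15 °C → 15 + 273.15 = 288.15 K.
Two reversible stages in series are equivalent to a single Carnot engine between T_H and T_C, so η_total = 1 − T_C/T_H = 1 − 288.15/595.15 = 0.5158.
W_total = η_total · Q_H = 0.5158 × 138 = 71.2 MW.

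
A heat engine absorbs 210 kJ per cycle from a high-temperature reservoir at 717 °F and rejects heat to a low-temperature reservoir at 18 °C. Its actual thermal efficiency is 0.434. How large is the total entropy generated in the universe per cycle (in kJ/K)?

T_H = 717 °F → (717 − 32) × 5/9 = 380.56 °C = 653.71 K.
T_C = 18 °C → 18 + 273.15 = 291.15 K.
W = η·Q_H = 0.434 × 210 = 91.14 kJ, so Q_C = Q_H − W = 118.9 kJ.
Entropy balance on the reservoirs: −Q_H/T_H = -0.3212 kJ/K, +Q_C/T_C = 0.4082 kJ/K.
ΔS_univ = −Q_H/T_H + Q_C/T_C = 0.08700 kJ/K (> 0, since η = 0.434 < η_Carnot = 0.555).

ΔS_univ ≈ 0.08700 kJ/K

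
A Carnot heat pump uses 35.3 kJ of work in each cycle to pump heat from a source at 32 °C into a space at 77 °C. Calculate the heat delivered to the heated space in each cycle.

Q_H ≈ 275 kJ

T_H = 77 °C → 77 + 273.15 = 350.15 K.
T_C = 32 °C → 32 + 273.15 = 305.15 K.
COP_HP = T_H/(T_H − T_C) = 350.15/45.00 = 7.7811.
Q_H = COP_HP · W = 7.7811 × 35.3 = 275 kJ.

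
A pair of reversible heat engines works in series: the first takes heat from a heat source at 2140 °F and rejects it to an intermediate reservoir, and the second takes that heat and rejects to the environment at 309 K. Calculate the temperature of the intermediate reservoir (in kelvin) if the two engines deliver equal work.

T_m ≈ 877 K

T_H = 2140 °F → (2140 − 32) × 5/9 = 1171.11 °C = 1444.26 K.
For reversible stages Q_m = Q_H·(T_m/T_H). Setting W₁ = Q_H(1 − T_m/T_H) equal to W₂ = Q_m(1 − T_C/T_m) = Q_H·(T_m − T_C)/T_H gives T_H − T_m = T_m − T_C, so T_m = (T_H + T_C)/2 = (1444.26 + 309.00)/2 = 877 K.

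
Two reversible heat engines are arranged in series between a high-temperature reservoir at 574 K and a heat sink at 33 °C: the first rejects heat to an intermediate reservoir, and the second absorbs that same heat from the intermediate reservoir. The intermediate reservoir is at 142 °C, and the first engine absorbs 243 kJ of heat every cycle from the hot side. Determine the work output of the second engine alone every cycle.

T_C = 33 °C → 33 + 273.15 = 306.15 K.
T_m = 142 °C → 142 + 273.15 = 415.15 K.
Heat entering the second stage: Q_m = Q_H·(T_m/T_H) = 243 × 415.15/574.00 = 175.8 kJ.
Second-stage efficiency η₂ = 1 − T_C/T_m = 1 − 306.15/415.15 = 0.2626, so W₂ = η₂·Q_m = 46.14 kJ.

W₂ ≈ 46.14 kJ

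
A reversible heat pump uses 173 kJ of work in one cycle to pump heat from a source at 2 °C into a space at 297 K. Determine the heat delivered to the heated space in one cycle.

T_C = 2 °C → 2 + 273.15 = 275.15 K.
Reversible heating COP: COP_HP = T_H/(T_H − T_C) = 297.00/21.85 = 13.5927.
Q_H = COP_HP · W = 13.5927 × 173 = 2350 kJ.

Q_H ≈ 2350 kJ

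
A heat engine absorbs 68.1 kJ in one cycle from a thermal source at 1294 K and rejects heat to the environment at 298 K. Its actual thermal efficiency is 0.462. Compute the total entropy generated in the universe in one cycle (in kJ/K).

ΔS_univ ≈ 0.07032 kJ/K

W = η·Q_H = 0.462 × 68.1 = 31.46 kJ, so Q_C = Q_H − W = 36.64 kJ.
Reservoir entropy changes: ΔS_H = −Q_H/T_H = −68.1/1294.00 = -0.05263 kJ/K and ΔS_C = +Q_C/T_C = 36.64/298.00 = 0.1229 kJ/K.
ΔS_univ = −Q_H/T_H + Q_C/T_C = 0.07032 kJ/K (> 0, since η = 0.462 < η_Carnot = 0.770).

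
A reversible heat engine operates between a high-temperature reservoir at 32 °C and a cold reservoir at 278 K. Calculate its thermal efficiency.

η ≈ 0.0890

T_H = 32 °C → 32 + 273.15 = 305.15 K.
For a reversible engine, η = 1 − T_C/T_H = 1 − 278.00/305.15 = 0.0890.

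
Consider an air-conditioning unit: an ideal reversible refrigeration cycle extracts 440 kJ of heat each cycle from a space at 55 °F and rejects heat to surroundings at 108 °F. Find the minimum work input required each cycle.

W_in ≈ 45.3 kJ

T_H = 108 °F → (108 − 32) × 5/9 = 42.22 °C = 315.37 K.
T_C = 55 °F → (55 − 32) × 5/9 = 12.78 °C = 285.93 K.
Carnot COP: COP_R = T_C/(T_H − T_C) = 285.93/29.44 = 9.7108.
W = Q_C/COP_R = 440/9.7108 = 45.3 kJ.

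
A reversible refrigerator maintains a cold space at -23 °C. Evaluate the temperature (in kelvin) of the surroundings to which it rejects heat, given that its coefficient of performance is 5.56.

T_H ≈ 295 K

T_C = -23 °C → -23 + 273.15 = 250.15 K.
COP_R = T_C/(T_H − T_C) ⇒ T_H = T_C·(1 + 1/COP_R) = 250.15 × (1 + 1/5.56) = 295 K.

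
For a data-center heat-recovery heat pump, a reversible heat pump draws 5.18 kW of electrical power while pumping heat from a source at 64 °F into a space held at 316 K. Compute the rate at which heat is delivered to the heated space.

T_C = 64 °F → (64 − 32) × 5/9 = 17.78 °C = 290.93 K.
The Carnot heat-pump COP is COP_HP = T_H/(T_H − T_C) = 316.00/25.07 = 12.6036.
Q_H = COP_HP · W = 12.6036 × 5.18 = 65.3 kW.

Q̇_H ≈ 65.3 kW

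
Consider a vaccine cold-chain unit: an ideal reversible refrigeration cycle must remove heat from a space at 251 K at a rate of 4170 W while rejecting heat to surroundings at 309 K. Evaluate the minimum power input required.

For a reversible refrigerator, COP_R = T_C/(T_H − T_C) = 251.00/58.00 = 4.3276.
W = Q_C/COP_R = 4170/4.3276 = 963.6 W.

Ẇ_in ≈ 963.6 W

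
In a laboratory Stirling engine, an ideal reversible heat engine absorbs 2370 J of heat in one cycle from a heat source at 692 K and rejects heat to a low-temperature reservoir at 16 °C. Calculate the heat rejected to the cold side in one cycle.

T_C = 16 °C → 16 + 273.15 = 289.15 K.
The Carnot efficiency is η = 1 − T_C/T_H = 1 − 289.15/692.00 = 0.5822.
For a reversible cycle Q_C/Q_H = T_C/T_H, so Q_C = 2370 × 289.15/692.00 = 990.3 J.

Q_C ≈ 990.3 J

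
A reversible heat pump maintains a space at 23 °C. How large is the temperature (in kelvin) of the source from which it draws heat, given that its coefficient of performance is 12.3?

T_C ≈ 272 K

T_H = 23 °C → 23 + 273.15 = 296.15 K.
COP_HP = T_H/(T_H − T_C) ⇒ T_C = T_H·(COP_HP − 1)/COP_HP = 296.15 × (12.3 − 1)/12.3 = 272 K.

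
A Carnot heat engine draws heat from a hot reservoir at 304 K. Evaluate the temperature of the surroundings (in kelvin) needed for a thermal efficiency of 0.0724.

From η = 1 − T_C/T_H, T_C = T_H·(1 − η) = 304.00 × (1 − 0.0724) = 282 K.

T_C ≈ 282 K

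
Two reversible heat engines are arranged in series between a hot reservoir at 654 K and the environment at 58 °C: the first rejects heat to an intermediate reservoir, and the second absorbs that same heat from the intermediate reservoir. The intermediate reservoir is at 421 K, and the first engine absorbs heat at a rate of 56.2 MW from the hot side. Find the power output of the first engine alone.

T_C = 58 °C → 58 + 273.15 = 331.15 K.
First-stage efficiency η₁ = 1 − T_m/T_H = 1 − 421.00/654.00 = 0.3563.
W₁ = η₁·Q_H = 0.3563 × 56.2 = 20.0 MW.

Ẇ₁ ≈ 20.0 MW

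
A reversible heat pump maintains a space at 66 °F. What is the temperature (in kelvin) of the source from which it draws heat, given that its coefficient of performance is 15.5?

T_H = 66 °F → (66 − 32) × 5/9 = 18.89 °C = 292.04 K.
COP_HP = T_H/(T_H − T_C) ⇒ T_C = T_H·(COP_HP − 1)/COP_HP = 292.04 × (15.5 − 1)/15.5 = 273 K.

T_C ≈ 273 K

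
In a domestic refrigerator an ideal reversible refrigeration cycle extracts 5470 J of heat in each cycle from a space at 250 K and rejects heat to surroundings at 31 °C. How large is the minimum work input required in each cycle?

W_in ≈ 1180 J

T_H = 31 °C → 31 + 273.15 = 304.15 K.
Carnot COP: COP_R = T_C/(T_H − T_C) = 250.00/54.15 = 4.6168.
W = Q_C/COP_R = 5470/4.6168 = 1180 J.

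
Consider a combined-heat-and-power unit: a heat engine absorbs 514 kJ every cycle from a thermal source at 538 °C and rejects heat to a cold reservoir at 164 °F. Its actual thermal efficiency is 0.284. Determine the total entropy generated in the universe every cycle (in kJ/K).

T_H = 538 °C → 538 + 273.15 = 811.15 K.
T_C = 164 °F → (164 − 32) × 5/9 = 73.33 °C = 346.48 K.
W = η·Q_H = 0.284 × 514 = 146.0 kJ, so Q_C = Q_H − W = 368.0 kJ.
The hot reservoir loses entropy Q_H/T_H = 514/811.15 = 0.6337 kJ/K; the cold reservoir gains Q_C/T_C = 368.0/346.48 = 1.062 kJ/K.
ΔS_univ = −Q_H/T_H + Q_C/T_C = 0.429 kJ/K (> 0, since η = 0.284 < η_Carnot = 0.573).

ΔS_univ ≈ 0.429 kJ/K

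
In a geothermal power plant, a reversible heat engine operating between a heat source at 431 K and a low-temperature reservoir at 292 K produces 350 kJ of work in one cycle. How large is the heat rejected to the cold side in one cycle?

Q_C ≈ 735 kJ

The Carnot efficiency is η = 1 − T_C/T_H = 1 − 292.00/431.00 = 0.3225.
Since Q_C/Q_H = T_C/T_H and Q_H = W/η, Q_C = W·T_C/(T_H − T_C) = 350 × 292.00/139.00 = 735 kJ.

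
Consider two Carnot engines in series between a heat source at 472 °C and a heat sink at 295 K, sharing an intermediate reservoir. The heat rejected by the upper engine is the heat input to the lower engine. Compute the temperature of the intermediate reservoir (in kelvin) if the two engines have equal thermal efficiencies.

T_m ≈ 469 K

T_H = 472 °C → 472 + 273.15 = 745.15 K.
Equal efficiencies require 1 − T_m/T_H = 1 − T_C/T_m, i.e. T_m/T_H = T_C/T_m, so T_m = √(T_H·T_C) = √(745.15 × 295.00) = 469 K.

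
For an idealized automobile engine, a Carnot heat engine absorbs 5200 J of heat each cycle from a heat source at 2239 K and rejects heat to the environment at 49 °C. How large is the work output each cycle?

W ≈ 4450 J

T_C = 49 °C → 49 + 273.15 = 322.15 K.
For a reversible engine, η = 1 − T_C/T_H = 1 − 322.15/2239.00 = 0.8561.
W = η·Q_H = 0.8561 × 5200 = 4450 J.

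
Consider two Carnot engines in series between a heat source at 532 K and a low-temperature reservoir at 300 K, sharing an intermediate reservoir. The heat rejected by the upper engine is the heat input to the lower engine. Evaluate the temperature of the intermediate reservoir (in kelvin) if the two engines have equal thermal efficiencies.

Equal efficiencies require 1 − T_m/T_H = 1 − T_C/T_m, i.e. T_m/T_H = T_C/T_m, so T_m = √(T_H·T_C) = √(532.00 × 300.00) = 399 K.

T_m ≈ 399 K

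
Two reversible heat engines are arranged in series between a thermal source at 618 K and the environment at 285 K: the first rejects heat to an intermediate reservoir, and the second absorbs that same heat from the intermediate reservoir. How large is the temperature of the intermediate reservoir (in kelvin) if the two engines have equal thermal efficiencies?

T_m ≈ 420 K

Equal efficiencies require 1 − T_m/T_H = 1 − T_C/T_m, i.e. T_m/T_H = T_C/T_m, so T_m = √(T_H·T_C) = √(618.00 × 285.00) = 420 K.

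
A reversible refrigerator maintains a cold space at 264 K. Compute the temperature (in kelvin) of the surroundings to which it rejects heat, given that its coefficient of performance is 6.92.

COP_R = T_C/(T_H − T_C) ⇒ T_H = T_C·(1 + 1/COP_R) = 264.00 × (1 + 1/6.92) = 302.2 K.

T_H ≈ 302.2 K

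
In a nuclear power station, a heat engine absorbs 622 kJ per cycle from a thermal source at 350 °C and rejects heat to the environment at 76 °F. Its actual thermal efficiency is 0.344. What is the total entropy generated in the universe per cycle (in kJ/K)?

ΔS_univ ≈ 0.373 kJ/K

T_H = 350 °C → 350 + 273.15 = 623.15 K.
T_C = 76 °F → (76 − 32) × 5/9 = 24.44 °C = 297.59 K.
W = η·Q_H = 0.344 × 622 = 214.0 kJ, so Q_C = Q_H − W = 408.0 kJ.
Entropy balance on the reservoirs: −Q_H/T_H = -0.9982 kJ/K, +Q_C/T_C = 1.371 kJ/K.
ΔS_univ = −Q_H/T_H + Q_C/T_C = 0.373 kJ/K (> 0, since η = 0.344 < η_Carnot = 0.522).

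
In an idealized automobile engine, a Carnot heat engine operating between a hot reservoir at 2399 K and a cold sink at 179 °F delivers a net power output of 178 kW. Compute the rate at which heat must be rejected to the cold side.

Q̇_C ≈ 30.9 kW

T_C = 179 °F → (179 − 32) × 5/9 = 81.67 °C = 354.82 K.
For a reversible engine, η = 1 − T_C/T_H = 1 − 354.82/2399.00 = 0.8521.
Since Q_C/Q_H = T_C/T_H and Q_H = W/η, Q_C = W·T_C/(T_H − T_C) = 178 × 354.82/2044.18 = 30.9 kW.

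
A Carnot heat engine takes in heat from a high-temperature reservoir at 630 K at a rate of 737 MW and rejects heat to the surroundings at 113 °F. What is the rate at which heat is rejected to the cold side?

Q̇_C ≈ 372 MW

T_C = 113 °F → (113 − 32) × 5/9 = 45.00 °C = 318.15 K.
The Carnot efficiency is η = 1 − T_C/T_H = 1 − 318.15/630.00 = 0.4950.
For a reversible cycle Q_C/Q_H = T_C/T_H, so Q_C = 737 × 318.15/630.00 = 372 MW.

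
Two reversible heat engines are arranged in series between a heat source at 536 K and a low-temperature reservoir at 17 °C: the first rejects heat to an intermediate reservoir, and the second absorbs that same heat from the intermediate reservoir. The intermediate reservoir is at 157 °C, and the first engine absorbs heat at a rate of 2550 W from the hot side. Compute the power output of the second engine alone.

T_C = 17 °C → 17 + 273.15 = 290.15 K.
T_m = 157 °C → 157 + 273.15 = 430.15 K.
Heat entering the second stage: Q_m = Q_H·(T_m/T_H) = 2550 × 430.15/536.00 = 2050 W.
Second-stage efficiency η₂ = 1 − T_C/T_m = 1 − 290.15/430.15 = 0.3255, so W₂ = η₂·Q_m = 666 W.

Ẇ₂ ≈ 666 W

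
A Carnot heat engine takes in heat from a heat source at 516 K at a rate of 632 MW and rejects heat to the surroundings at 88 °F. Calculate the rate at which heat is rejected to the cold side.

T_C = 88 °F → (88 − 32) × 5/9 = 31.11 °C = 304.26 K.
Carnot efficiency: η = 1 − T_C/T_H = 1 − 304.26/516.00 = 0.4103.
For a reversible cycle Q_C/Q_H = T_C/T_H, so Q_C = 632 × 304.26/516.00 = 372.7 MW.

Q̇_C ≈ 372.7 MW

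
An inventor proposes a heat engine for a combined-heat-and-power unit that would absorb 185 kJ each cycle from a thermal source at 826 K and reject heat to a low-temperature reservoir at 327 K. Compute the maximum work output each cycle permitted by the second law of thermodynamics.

W_max ≈ 112 kJ

The upper bound on efficiency is η_max = 1 − T_C/T_H = 1 − 327.00/826.00 = 0.6041.
W_max = η_max · Q_H = 0.6041 × 185 = 112 kJ.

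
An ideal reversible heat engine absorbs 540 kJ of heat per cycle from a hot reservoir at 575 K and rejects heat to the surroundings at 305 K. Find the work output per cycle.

Since the cycle is reversible, η = 1 − T_C/T_H = 1 − 305.00/575.00 = 0.4696.
W = η·Q_H = 0.4696 × 540 = 254 kJ.

W ≈ 254 kJ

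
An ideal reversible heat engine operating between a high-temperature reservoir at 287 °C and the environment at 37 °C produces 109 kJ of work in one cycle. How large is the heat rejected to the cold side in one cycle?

Q_C ≈ 135 kJ

T_H = 287 °C → 287 + 273.15 = 560.15 K.
T_C = 37 °C → 37 + 273.15 = 310.15 K.
Since the cycle is reversible, η = 1 − T_C/T_H = 1 − 310.15/560.15 = 0.4463.
Since Q_C/Q_H = T_C/T_H and Q_H = W/η, Q_C = W·T_C/(T_H − T_C) = 109 × 310.15/250.00 = 135 kJ.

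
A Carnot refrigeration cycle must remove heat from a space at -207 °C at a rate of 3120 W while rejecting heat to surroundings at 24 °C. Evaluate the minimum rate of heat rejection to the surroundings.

Q̇_H ≈ 14000 W

T_H = 24 °C → 24 + 273.15 = 297.15 K.
T_C = -207 °C → -207 + 273.15 = 66.15 K.
For a reversible cycle Q_H/Q_C = T_H/T_C, so Q_H = Q_C·T_H/T_C = 3120 × 297.15/66.15 = 14000 W.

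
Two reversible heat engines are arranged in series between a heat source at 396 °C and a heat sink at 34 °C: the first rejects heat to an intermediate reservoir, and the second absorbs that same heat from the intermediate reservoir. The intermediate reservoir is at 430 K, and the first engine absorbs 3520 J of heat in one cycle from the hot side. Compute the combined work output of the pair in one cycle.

T_H = 396 °C → 396 + 273.15 = 669.15 K.
T_C = 34 °C → 34 + 273.15 = 307.15 K.
Two reversible stages in series are equivalent to a single Carnot engine between T_H and T_C, so η_total = 1 − T_C/T_H = 1 − 307.15/669.15 = 0.5410.
W_total = η_total · Q_H = 0.5410 × 3520 = 1900 J.

W_total ≈ 1900 J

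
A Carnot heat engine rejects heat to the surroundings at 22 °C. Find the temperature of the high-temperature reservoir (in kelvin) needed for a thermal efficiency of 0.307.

T_C = 22 °C → 22 + 273.15 = 295.15 K.
From η = 1 − T_C/T_H, solving for T_H gives T_H = T_C/(1 − η) = 295.15/(1 − 0.307) = 426 K.

T_H ≈ 426 K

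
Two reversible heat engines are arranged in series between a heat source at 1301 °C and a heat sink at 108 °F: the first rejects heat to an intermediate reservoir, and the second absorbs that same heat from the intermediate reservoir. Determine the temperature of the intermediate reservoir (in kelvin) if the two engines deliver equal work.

T_H = 1301 °C → 1301 + 273.15 = 1574.15 K.
T_C = 108 °F → (108 − 32) × 5/9 = 42.22 °C = 315.37 K.
For reversible stages Q_m = Q_H·(T_m/T_H). Setting W₁ = Q_H(1 − T_m/T_H) equal to W₂ = Q_m(1 − T_C/T_m) = Q_H·(T_m − T_C)/T_H gives T_H − T_m = T_m − T_C, so T_m = (T_H + T_C)/2 = (1574.15 + 315.37)/2 = 944.8 K.

T_m ≈ 944.8 K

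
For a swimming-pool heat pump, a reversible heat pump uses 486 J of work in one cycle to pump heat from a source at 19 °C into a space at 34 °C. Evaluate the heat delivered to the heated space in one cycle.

T_H = 34 °C → 34 + 273.15 = 307.15 K.
T_C = 19 °C → 19 + 273.15 = 292.15 K.
The Carnot heat-pump COP is COP_HP = T_H/(T_H − T_C) = 307.15/15.00 = 20.4767.
Q_H = COP_HP · W = 20.4767 × 486 = 9950 J.

Q_H ≈ 9950 J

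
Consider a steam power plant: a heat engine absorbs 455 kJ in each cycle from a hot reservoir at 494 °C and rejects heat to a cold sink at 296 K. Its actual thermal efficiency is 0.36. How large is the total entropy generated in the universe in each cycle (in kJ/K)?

ΔS_univ ≈ 0.391 kJ/K

T_H = 494 °C → 494 + 273.15 = 767.15 K.
W = η·Q_H = 0.36 × 455 = 163.8 kJ, so Q_C = Q_H − W = 291.2 kJ.
Reservoir entropy changes: ΔS_H = −Q_H/T_H = −455/767.15 = -0.5931 kJ/K and ΔS_C = +Q_C/T_C = 291.2/296.00 = 0.9838 kJ/K.
ΔS_univ = −Q_H/T_H + Q_C/T_C = 0.391 kJ/K (> 0, since η = 0.36 < η_Carnot = 0.614).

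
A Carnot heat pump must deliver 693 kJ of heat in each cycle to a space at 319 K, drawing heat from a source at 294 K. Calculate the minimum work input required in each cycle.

For a reversible heat pump, COP_HP = T_H/(T_H − T_C) = 319.00/25.00 = 12.7600.
W = Q_H/COP_HP = 693/12.7600 = 54.3 kJ.

W_in ≈ 54.3 kJ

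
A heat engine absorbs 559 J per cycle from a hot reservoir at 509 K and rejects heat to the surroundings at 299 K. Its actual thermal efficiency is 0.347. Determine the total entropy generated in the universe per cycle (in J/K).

ΔS_univ ≈ 0.123 J/K

W = η·Q_H = 0.347 × 559 = 194.0 J, so Q_C = Q_H − W = 365.0 J.
The hot reservoir loses entropy Q_H/T_H = 559/509.00 = 1.098 J/K; the cold reservoir gains Q_C/T_C = 365.0/299.00 = 1.221 J/K.
ΔS_univ = −Q_H/T_H + Q_C/T_C = 0.123 J/K (> 0, since η = 0.347 < η_Carnot = 0.413).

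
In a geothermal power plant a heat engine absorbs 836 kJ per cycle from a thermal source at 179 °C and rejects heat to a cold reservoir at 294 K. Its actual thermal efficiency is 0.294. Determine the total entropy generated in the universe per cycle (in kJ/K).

ΔS_univ ≈ 0.1586 kJ/K

T_H = 179 °C → 179 + 273.15 = 452.15 K.
W = η·Q_H = 0.294 × 836 = 245.8 kJ, so Q_C = Q_H − W = 590.2 kJ.
Entropy balance on the reservoirs: −Q_H/T_H = -1.849 kJ/K, +Q_C/T_C = 2.008 kJ/K.
ΔS_univ = −Q_H/T_H + Q_C/T_C = 0.1586 kJ/K (> 0, since η = 0.294 < η_Carnot = 0.350).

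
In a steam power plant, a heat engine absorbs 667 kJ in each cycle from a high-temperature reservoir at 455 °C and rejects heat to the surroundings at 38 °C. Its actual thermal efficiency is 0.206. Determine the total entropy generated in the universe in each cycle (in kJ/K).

ΔS_univ ≈ 0.786 kJ/K

T_H = 455 °C → 455 + 273.15 = 728.15 K.
T_C = 38 °C → 38 + 273.15 = 311.15 K.
W = η·Q_H = 0.206 × 667 = 137.4 kJ, so Q_C = Q_H − W = 529.6 kJ.
The hot reservoir loses entropy Q_H/T_H = 667/728.15 = 0.9160 kJ/K; the cold reservoir gains Q_C/T_C = 529.6/311.15 = 1.702 kJ/K.
ΔS_univ = −Q_H/T_H + Q_C/T_C = 0.786 kJ/K (> 0, since η = 0.206 < η_Carnot = 0.573).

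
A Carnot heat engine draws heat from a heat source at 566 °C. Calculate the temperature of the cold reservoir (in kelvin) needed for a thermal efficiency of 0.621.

T_H = 566 °C → 566 + 273.15 = 839.15 K.
From η = 1 − T_C/T_H, T_C = T_H·(1 − η) = 839.15 × (1 − 0.621) = 318.0 K.

T_C ≈ 318.0 K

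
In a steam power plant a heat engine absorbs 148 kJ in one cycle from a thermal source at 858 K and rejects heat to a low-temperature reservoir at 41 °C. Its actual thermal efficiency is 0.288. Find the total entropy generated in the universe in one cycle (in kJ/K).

T_C = 41 °C → 41 + 273.15 = 314.15 K.
W = η·Q_H = 0.288 × 148 = 42.62 kJ, so Q_C = Q_H − W = 105.4 kJ.
Entropy balance on the reservoirs: −Q_H/T_H = -0.1725 kJ/K, +Q_C/T_C = 0.3354 kJ/K.
ΔS_univ = −Q_H/T_H + Q_C/T_C = 0.163 kJ/K (> 0, since η = 0.288 < η_Carnot = 0.634).

ΔS_univ ≈ 0.163 kJ/K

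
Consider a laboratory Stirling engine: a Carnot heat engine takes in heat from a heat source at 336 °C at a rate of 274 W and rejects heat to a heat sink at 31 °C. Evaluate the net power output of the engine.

Ẇ ≈ 137 W

T_H = 336 °C → 336 + 273.15 = 609.15 K.
T_C = 31 °C → 31 + 273.15 = 304.15 K.
η_rev = 1 − T_C/T_H = 1 − 304.15/609.15 = 0.5007.
W = η·Q_H = 0.5007 × 274 = 137 W.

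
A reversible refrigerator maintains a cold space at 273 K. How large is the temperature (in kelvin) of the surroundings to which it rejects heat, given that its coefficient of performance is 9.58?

T_H ≈ 301.5 K

COP_R = T_C/(T_H − T_C) ⇒ T_H = T_C·(1 + 1/COP_R) = 273.00 × (1 + 1/9.58) = 301.5 K.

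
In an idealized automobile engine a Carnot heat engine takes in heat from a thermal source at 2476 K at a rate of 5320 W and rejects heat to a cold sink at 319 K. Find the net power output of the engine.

Ẇ ≈ 4635 W

η_rev = 1 − T_C/T_H = 1 − 319.00/2476.00 = 0.8712.
W = η·Q_H = 0.8712 × 5320 = 4635 W.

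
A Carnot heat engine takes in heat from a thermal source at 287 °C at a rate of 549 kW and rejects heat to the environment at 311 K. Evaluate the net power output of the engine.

T_H = 287 °C → 287 + 273.15 = 560.15 K.
For a reversible engine, η = 1 − T_C/T_H = 1 − 311.00/560.15 = 0.4448.
W = η·Q_H = 0.4448 × 549 = 244 kW.

Ẇ ≈ 244 kW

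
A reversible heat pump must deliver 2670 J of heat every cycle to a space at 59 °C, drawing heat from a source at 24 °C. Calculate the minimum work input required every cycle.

W_in ≈ 281.3 J

T_H = 59 °C → 59 + 273.15 = 332.15 K.
T_C = 24 °C → 24 + 273.15 = 297.15 K.
COP_HP = T_H/(T_H − T_C) = 332.15/35.00 = 9.4900.
W = Q_H/COP_HP = 2670/9.4900 = 281.3 J.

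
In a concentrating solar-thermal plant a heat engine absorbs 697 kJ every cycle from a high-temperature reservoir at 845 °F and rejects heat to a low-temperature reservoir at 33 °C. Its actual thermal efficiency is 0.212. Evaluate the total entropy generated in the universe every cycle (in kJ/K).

ΔS_univ ≈ 0.832 kJ/K

T_H = 845 °F → (845 − 32) × 5/9 = 451.67 °C = 724.82 K.
T_C = 33 °C → 33 + 273.15 = 306.15 K.
W = η·Q_H = 0.212 × 697 = 147.8 kJ, so Q_C = Q_H − W = 549.2 kJ.
Entropy balance on the reservoirs: −Q_H/T_H = -0.9616 kJ/K, +Q_C/T_C = 1.794 kJ/K.
ΔS_univ = −Q_H/T_H + Q_C/T_C = 0.832 kJ/K (> 0, since η = 0.212 < η_Carnot = 0.578).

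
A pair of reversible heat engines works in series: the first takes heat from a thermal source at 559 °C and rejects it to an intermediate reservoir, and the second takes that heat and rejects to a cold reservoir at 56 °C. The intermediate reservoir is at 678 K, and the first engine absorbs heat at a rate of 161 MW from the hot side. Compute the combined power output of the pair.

Ẇ_total ≈ 97.3 MW

T_H = 559 °C → 559 + 273.15 = 832.15 K.
T_C = 56 °C → 56 + 273.15 = 329.15 K.
Two reversible stages in series are equivalent to a single Carnot engine between T_H and T_C, so η_total = 1 − T_C/T_H = 1 − 329.15/832.15 = 0.6045.
W_total = η_total · Q_H = 0.6045 × 161 = 97.3 MW.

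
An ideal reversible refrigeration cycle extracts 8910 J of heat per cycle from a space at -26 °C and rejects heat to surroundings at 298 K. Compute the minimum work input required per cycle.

W_in ≈ 1830 J

T_C = -26 °C → -26 + 273.15 = 247.15 K.
COP_R = T_C/(T_H − T_C) = 247.15/50.85 = 4.8604.
W = Q_C/COP_R = 8910/4.8604 = 1830 J.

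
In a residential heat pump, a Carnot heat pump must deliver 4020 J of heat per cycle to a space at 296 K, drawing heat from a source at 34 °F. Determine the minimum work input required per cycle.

W_in ≈ 295 J

T_C = 34 °F → (34 − 32) × 5/9 = 1.11 °C = 274.26 K.
Reversible heating COP: COP_HP = T_H/(T_H − T_C) = 296.00/21.74 = 13.6162.
W = Q_H/COP_HP = 4020/13.6162 = 295 J.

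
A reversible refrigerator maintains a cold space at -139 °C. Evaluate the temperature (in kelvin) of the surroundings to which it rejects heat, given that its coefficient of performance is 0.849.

T_C = -139 °C → -139 + 273.15 = 134.15 K.
COP_R = T_C/(T_H − T_C) ⇒ T_H = T_C·(1 + 1/COP_R) = 134.15 × (1 + 1/0.849) = 292.2 K.

T_H ≈ 292.2 K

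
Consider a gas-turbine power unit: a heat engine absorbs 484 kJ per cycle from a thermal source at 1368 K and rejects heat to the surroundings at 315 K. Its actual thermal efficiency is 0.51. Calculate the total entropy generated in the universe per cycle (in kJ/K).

ΔS_univ ≈ 0.399 kJ/K

W = η·Q_H = 0.51 × 484 = 246.8 kJ, so Q_C = Q_H − W = 237.2 kJ.
Entropy balance on the reservoirs: −Q_H/T_H = -0.3538 kJ/K, +Q_C/T_C = 0.7529 kJ/K.
ΔS_univ = −Q_H/T_H + Q_C/T_C = 0.399 kJ/K (> 0, since η = 0.51 < η_Carnot = 0.770).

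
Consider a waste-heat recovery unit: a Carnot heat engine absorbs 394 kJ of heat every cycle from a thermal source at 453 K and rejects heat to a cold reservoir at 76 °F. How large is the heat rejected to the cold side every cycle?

Q_C ≈ 258.8 kJ

T_C = 76 °F → (76 − 32) × 5/9 = 24.44 °C = 297.59 K.
Carnot efficiency: η = 1 − T_C/T_H = 1 − 297.59/453.00 = 0.3431.
For a reversible cycle Q_C/Q_H = T_C/T_H, so Q_C = 394 × 297.59/453.00 = 258.8 kJ.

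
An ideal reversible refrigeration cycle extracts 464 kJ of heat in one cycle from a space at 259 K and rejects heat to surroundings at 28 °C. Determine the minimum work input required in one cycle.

T_H = 28 °C → 28 + 273.15 = 301.15 K.
Carnot COP: COP_R = T_C/(T_H − T_C) = 259.00/42.15 = 6.1447.
W = Q_C/COP_R = 464/6.1447 = 75.51 kJ.

W_in ≈ 75.51 kJ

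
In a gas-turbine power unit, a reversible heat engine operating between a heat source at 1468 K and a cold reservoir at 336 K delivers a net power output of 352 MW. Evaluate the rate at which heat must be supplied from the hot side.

Q̇_H ≈ 456 MW

The Carnot efficiency is η = 1 − T_C/T_H = 1 − 336.00/1468.00 = 0.7711.
Q_H = W/η = 352/0.7711 = 456 MW.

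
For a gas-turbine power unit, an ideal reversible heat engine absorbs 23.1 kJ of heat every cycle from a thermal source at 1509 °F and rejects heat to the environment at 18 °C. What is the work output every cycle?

W ≈ 17.0 kJ

T_H = 1509 °F → (1509 − 32) × 5/9 = 820.56 °C = 1093.71 K.
T_C = 18 °C → 18 + 273.15 = 291.15 K.
For a reversible engine, η = 1 − T_C/T_H = 1 − 291.15/1093.71 = 0.7338.
W = η·Q_H = 0.7338 × 23.1 = 17.0 kJ.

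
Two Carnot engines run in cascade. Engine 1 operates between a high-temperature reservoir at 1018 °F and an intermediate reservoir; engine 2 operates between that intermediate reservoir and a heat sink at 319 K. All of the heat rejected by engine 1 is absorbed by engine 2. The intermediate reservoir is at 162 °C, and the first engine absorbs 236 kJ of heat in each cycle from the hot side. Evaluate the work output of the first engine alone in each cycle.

T_H = 1018 °F → (1018 − 32) × 5/9 = 547.78 °C = 820.93 K.
T_m = 162 °C → 162 + 273.15 = 435.15 K.
First-stage efficiency η₁ = 1 − T_m/T_H = 1 − 435.15/820.93 = 0.4699.
W₁ = η₁·Q_H = 0.4699 × 236 = 110.9 kJ.

W₁ ≈ 110.9 kJ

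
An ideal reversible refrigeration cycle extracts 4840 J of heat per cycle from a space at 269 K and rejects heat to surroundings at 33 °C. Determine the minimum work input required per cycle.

W_in ≈ 668 J

T_H = 33 °C → 33 + 273.15 = 306.15 K.
Carnot COP: COP_R = T_C/(T_H − T_C) = 269.00/37.15 = 7.2409.
W = Q_C/COP_R = 4840/7.2409 = 668 J.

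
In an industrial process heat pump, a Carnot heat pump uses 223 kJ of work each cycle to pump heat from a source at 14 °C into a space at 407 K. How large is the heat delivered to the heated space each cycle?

T_C = 14 °C → 14 + 273.15 = 287.15 K.
The Carnot heat-pump COP is COP_HP = T_H/(T_H − T_C) = 407.00/119.85 = 3.3959.
Q_H = COP_HP · W = 3.3959 × 223 = 757 kJ.

Q_H ≈ 757 kJ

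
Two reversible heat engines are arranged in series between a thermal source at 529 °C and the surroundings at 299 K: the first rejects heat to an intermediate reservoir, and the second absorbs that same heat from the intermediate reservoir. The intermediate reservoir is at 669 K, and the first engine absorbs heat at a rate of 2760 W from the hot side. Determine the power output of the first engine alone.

T_H = 529 °C → 529 + 273.15 = 802.15 K.
First-stage efficiency η₁ = 1 − T_m/T_H = 1 − 669.00/802.15 = 0.1660.
W₁ = η₁·Q_H = 0.1660 × 2760 = 458 W.

Ẇ₁ ≈ 458 W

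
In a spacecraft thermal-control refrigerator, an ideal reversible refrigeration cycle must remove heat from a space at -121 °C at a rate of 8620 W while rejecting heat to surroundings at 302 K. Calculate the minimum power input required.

Ẇ_in ≈ 8490 W

T_C = -121 °C → -121 + 273.15 = 152.15 K.
The reversible coefficient of performance is COP_R = T_C/(T_H − T_C) = 152.15/149.85 = 1.0153.
W = Q_C/COP_R = 8620/1.0153 = 8490 W.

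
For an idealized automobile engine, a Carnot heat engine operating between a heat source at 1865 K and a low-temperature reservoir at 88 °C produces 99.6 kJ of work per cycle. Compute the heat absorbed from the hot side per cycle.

T_C = 88 °C → 88 + 273.15 = 361.15 K.
For a reversible engine, η = 1 − T_C/T_H = 1 − 361.15/1865.00 = 0.8064.
Q_H = W/η = 99.6/0.8064 = 124 kJ.

Q_H ≈ 124 kJ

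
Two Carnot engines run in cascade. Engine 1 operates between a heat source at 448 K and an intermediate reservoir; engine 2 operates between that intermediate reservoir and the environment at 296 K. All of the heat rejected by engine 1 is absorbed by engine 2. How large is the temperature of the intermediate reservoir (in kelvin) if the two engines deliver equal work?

For reversible stages Q_m = Q_H·(T_m/T_H). Setting W₁ = Q_H(1 − T_m/T_H) equal to W₂ = Q_m(1 − T_C/T_m) = Q_H·(T_m − T_C)/T_H gives T_H − T_m = T_m − T_C, so T_m = (T_H + T_C)/2 = (448.00 + 296.00)/2 = 372 K.

T_m ≈ 372 K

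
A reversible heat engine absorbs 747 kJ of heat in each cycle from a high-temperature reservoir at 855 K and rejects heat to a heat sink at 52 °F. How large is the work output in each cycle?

W ≈ 499 kJ

T_C = 52 °F → (52 − 32) × 5/9 = 11.11 °C = 284.26 K.
η_rev = 1 − T_C/T_H = 1 − 284.26/855.00 = 0.6675.
W = η·Q_H = 0.6675 × 747 = 499 kJ.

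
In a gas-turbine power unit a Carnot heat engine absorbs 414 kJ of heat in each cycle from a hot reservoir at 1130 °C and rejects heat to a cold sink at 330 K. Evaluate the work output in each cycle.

T_H = 1130 °C → 1130 + 273.15 = 1403.15 K.
η_rev = 1 − T_C/T_H = 1 − 330.00/1403.15 = 0.7648.
W = η·Q_H = 0.7648 × 414 = 316.6 kJ.

W ≈ 316.6 kJ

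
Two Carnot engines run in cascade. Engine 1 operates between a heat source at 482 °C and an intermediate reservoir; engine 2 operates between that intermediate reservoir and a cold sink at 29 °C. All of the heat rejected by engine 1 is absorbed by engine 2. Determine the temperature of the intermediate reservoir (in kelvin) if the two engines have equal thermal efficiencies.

T_H = 482 °C → 482 + 273.15 = 755.15 K.
T_C = 29 °C → 29 + 273.15 = 302.15 K.
Equal efficiencies require 1 − T_m/T_H = 1 − T_C/T_m, i.e. T_m/T_H = T_C/T_m, so T_m = √(T_H·T_C) = √(755.15 × 302.15) = 478 K.

T_m ≈ 478 K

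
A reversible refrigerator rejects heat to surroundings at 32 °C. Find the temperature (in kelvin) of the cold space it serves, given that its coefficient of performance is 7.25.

T_C ≈ 268 K

T_H = 32 °C → 32 + 273.15 = 305.15 K.
COP_R = T_C/(T_H − T_C) ⇒ T_C = T_H·COP_R/(1 + COP_R) = 305.15 × 7.25/(1 + 7.25) = 268 K.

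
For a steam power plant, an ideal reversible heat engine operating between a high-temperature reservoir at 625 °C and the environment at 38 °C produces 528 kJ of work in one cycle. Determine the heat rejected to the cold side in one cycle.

Q_C ≈ 280 kJ

T_H = 625 °C → 625 + 273.15 = 898.15 K.
T_C = 38 °C → 38 + 273.15 = 311.15 K.
Since the cycle is reversible, η = 1 − T_C/T_H = 1 − 311.15/898.15 = 0.6536.
Since Q_C/Q_H = T_C/T_H and Q_H = W/η, Q_C = W·T_C/(T_H − T_C) = 528 × 311.15/587.00 = 280 kJ.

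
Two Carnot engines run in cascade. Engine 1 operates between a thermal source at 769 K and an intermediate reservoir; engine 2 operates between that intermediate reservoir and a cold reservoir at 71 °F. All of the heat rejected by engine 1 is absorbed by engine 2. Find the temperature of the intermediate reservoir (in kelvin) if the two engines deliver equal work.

T_C = 71 °F → (71 − 32) × 5/9 = 21.67 °C = 294.82 K.
For reversible stages Q_m = Q_H·(T_m/T_H). Setting W₁ = Q_H(1 − T_m/T_H) equal to W₂ = Q_m(1 − T_C/T_m) = Q_H·(T_m − T_C)/T_H gives T_H − T_m = T_m − T_C, so T_m = (T_H + T_C)/2 = (769.00 + 294.82)/2 = 532 K.

T_m ≈ 532 K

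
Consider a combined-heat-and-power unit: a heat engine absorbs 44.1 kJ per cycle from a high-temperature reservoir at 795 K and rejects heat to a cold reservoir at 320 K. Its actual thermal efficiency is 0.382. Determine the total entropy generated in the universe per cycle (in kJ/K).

ΔS_univ ≈ 0.02970 kJ/K

W = η·Q_H = 0.382 × 44.1 = 16.85 kJ, so Q_C = Q_H − W = 27.25 kJ.
Reservoir entropy changes: ΔS_H = −Q_H/T_H = −44.1/795.00 = -0.05547 kJ/K and ΔS_C = +Q_C/T_C = 27.25/320.00 = 0.08517 kJ/K.
ΔS_univ = −Q_H/T_H + Q_C/T_C = 0.02970 kJ/K (> 0, since η = 0.382 < η_Carnot = 0.597).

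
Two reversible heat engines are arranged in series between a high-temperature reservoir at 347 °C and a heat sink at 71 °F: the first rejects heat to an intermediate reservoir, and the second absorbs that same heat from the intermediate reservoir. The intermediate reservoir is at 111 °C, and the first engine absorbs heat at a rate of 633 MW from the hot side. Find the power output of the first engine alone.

T_H = 347 °C → 347 + 273.15 = 620.15 K.
T_C = 71 °F → (71 − 32) × 5/9 = 21.67 °C = 294.82 K.
T_m = 111 °C → 111 + 273.15 = 384.15 K.
First-stage efficiency η₁ = 1 − T_m/T_H = 1 − 384.15/620.15 = 0.3806.
W₁ = η₁·Q_H = 0.3806 × 633 = 240.9 MW.

Ẇ₁ ≈ 240.9 MW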